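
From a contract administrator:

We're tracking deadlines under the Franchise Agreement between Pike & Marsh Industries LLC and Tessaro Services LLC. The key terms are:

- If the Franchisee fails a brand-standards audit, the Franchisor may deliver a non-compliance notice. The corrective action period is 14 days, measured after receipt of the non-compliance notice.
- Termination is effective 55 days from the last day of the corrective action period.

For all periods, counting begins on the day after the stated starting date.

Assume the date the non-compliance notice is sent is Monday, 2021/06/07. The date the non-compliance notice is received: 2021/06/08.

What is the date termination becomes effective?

The last day of the corrective action period: 14 calendar days after 2021/06/08 is 2021/06/22.
The date termination becomes effective: 55 calendar days after 2021/06/22 is 2021/08/16.

2021/08/16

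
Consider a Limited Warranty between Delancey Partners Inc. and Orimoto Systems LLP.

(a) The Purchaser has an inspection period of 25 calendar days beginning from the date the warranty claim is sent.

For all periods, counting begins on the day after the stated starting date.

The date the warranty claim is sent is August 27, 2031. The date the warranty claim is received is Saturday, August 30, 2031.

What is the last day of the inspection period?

September 21, 2031

The last day of the inspection period: 25 calendar days after August 27, 2031 is September 21, 2031.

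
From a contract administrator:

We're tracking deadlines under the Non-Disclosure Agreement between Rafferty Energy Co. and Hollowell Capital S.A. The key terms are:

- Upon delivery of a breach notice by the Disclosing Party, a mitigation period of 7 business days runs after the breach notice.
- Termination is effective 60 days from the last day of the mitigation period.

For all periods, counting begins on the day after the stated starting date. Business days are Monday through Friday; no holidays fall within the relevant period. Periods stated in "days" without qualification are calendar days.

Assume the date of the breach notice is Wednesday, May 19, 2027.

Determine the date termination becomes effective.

July 27, 2027

The last day of the mitigation period: counting 7 business days from Wednesday, May 19, 2027 (May 20, May 21, May 24, May 25, May 26, May 27, May 28, skipping weekends) reaches Friday, May 28, 2027.
Adding 60 calendar days to May 28, 2027 gives July 27, 2027, which is the date termination becomes effective.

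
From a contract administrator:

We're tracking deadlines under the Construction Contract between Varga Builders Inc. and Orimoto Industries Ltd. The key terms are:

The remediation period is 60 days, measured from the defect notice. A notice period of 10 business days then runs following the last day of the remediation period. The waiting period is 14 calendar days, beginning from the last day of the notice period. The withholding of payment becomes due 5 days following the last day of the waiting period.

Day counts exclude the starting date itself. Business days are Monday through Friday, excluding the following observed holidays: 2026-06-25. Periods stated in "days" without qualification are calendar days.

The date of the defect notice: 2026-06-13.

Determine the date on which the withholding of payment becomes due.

2026-09-14

Adding 60 calendar days to 2026-06-13 gives 2026-08-12, which is the last day of the remediation period.
From Wednesday, 2026-08-12, 10 business days (Aug 13, Aug 14, Aug 17, Aug 18, Aug 19, Aug 20, Aug 21, Aug 24, Aug 25, Aug 26, skipping weekends) brings us to Wednesday, 2026-08-26, which is the last day of the notice period.
The last day of the waiting period: 14 calendar days after 2026-08-26 is 2026-09-09.
The date on which the withholding of payment becomes due: 2026-09-09 + 5 days = 2026-09-14.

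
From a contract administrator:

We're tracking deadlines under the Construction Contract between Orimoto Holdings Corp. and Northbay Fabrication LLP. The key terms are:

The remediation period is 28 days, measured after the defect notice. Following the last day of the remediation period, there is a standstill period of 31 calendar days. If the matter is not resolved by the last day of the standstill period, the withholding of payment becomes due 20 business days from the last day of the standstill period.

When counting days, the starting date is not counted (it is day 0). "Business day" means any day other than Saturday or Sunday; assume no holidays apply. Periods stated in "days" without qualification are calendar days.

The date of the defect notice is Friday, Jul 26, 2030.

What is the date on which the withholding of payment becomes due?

Oct 21, 2030

The last day of the remediation period: 28 calendar days after Jul 26, 2030 is Aug 23, 2030.
The last day of the standstill period: Aug 23, 2030 + 31 days = Sep 23, 2030.
From Monday, Sep 23, 2030, 20 business days (Sep 24, Sep 25, Sep 26, Sep 27, …, Oct 17, Oct 18, Oct 21, skipping weekends) brings us to Monday, Oct 21, 2030, which is the date on which the withholding of payment becomes due.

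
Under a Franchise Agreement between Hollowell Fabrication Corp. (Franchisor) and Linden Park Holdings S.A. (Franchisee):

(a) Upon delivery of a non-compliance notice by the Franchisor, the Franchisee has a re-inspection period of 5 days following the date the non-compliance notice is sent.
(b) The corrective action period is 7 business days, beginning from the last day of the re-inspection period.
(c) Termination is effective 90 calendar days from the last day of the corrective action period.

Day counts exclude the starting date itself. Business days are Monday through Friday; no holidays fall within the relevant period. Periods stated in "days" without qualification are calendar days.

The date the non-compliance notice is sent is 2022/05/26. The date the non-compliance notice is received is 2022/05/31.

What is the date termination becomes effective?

The last day of the re-inspection period: 5 calendar days after 2022/05/26 is 2022/05/31.
The last day of the corrective action period: 7 business days after Tuesday, 2022/05/31, skipping weekends — Jun 1, Jun 2, Jun 3, Jun 6, Jun 7, Jun 8, Jun 9 — lands on Thursday, 2022/06/09.
Adding 90 calendar days to 2022/06/09 gives 2022/09/07, which is the date termination becomes effective.

2022/09/07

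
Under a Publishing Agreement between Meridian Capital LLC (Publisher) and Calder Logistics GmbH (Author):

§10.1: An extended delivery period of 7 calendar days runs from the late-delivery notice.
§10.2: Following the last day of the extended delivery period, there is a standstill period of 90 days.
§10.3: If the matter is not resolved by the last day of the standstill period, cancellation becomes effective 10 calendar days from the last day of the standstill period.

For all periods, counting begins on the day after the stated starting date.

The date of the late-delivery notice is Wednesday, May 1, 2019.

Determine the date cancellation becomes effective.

August 16, 2019

The last day of the extended delivery period: 7 calendar days after May 1, 2019 is May 8, 2019.
Adding 90 calendar days to May 8, 2019 gives August 6, 2019, which is the last day of the standstill period.
Adding 10 calendar days to August 6, 2019 gives August 16, 2019, which is the date cancellation becomes effective.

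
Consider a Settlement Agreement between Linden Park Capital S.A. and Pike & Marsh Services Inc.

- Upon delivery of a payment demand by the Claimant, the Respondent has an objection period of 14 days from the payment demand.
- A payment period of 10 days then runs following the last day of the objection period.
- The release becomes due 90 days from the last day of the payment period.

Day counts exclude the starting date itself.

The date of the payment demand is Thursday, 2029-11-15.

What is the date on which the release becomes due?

The last day of the objection period: 14 calendar days after 2029-11-15 is 2029-11-29.
Adding 10 calendar days to 2029-11-29 gives 2029-12-09, which is the last day of the payment period.
Adding 90 calendar days to 2029-12-09 gives 2030-03-09, which is the date on which the release becomes due.

2030-03-09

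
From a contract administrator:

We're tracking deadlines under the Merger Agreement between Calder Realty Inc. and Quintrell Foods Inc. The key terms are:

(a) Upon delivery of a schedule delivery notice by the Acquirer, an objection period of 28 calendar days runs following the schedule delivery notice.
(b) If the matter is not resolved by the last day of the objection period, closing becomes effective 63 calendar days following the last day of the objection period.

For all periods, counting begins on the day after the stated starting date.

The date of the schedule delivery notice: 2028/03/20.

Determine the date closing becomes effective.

2028/06/19

The last day of the objection period: 28 calendar days after 2028/03/20 is 2028/04/17.
The date closing becomes effective: 63 calendar days after 2028/04/17 is 2028/06/19.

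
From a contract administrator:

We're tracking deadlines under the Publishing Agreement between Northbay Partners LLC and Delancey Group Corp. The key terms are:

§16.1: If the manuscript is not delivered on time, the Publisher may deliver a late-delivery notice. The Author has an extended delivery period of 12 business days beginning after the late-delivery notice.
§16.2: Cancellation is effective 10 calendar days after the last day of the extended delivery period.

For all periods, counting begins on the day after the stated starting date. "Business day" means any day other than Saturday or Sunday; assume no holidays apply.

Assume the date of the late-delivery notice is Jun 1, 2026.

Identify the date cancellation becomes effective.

From Monday, Jun 1, 2026, 12 business days (Jun 2, Jun 3, Jun 4, Jun 5, …, Jun 15, Jun 16, Jun 17, skipping weekends) brings us to Wednesday, Jun 17, 2026, which is the last day of the extended delivery period.
The date cancellation becomes effective: Jun 17, 2026 + 10 days = Jun 27, 2026.

Jun 27, 2026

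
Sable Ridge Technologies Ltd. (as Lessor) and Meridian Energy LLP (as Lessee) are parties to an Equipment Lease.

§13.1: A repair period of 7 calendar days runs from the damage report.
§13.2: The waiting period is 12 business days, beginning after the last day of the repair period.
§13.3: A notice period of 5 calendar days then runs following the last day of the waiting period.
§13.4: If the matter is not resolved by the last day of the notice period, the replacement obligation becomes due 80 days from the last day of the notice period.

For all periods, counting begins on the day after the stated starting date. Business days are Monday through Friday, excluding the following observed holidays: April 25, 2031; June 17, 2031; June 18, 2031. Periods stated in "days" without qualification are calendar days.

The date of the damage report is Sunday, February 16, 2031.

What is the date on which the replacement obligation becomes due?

June 4, 2031

The last day of the repair period: February 16, 2031 + 7 days = February 23, 2031.
From Sunday, February 23, 2031, 12 business days (Feb 24, Feb 25, Feb 26, Feb 27, …, Mar 7, Mar 10, Mar 11, skipping weekends) brings us to Tuesday, March 11, 2031, which is the last day of the waiting period.
The last day of the notice period: 5 calendar days after March 11, 2031 is March 16, 2031.
The date on which the replacement obligation becomes due: March 16, 2031 + 80 days = June 4, 2031.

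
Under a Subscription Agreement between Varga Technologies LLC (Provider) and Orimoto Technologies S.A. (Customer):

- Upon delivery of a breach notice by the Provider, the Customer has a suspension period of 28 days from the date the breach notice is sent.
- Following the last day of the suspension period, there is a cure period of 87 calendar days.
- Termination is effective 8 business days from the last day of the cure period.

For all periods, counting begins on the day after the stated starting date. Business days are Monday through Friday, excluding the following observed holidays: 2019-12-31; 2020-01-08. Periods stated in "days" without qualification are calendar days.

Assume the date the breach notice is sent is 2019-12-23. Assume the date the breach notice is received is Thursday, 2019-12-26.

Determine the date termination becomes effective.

2020-04-28

The last day of the suspension period: 28 calendar days after 2019-12-23 is 2020-01-20.
Adding 87 calendar days to 2020-01-20 gives 2020-04-16, which is the last day of the cure period.
From Thursday, 2020-04-16, 8 business days (Apr 17, Apr 20, Apr 21, Apr 22, Apr 23, Apr 24, Apr 27, Apr 28, skipping weekends) brings us to Tuesday, 2020-04-28, which is the date termination becomes effective.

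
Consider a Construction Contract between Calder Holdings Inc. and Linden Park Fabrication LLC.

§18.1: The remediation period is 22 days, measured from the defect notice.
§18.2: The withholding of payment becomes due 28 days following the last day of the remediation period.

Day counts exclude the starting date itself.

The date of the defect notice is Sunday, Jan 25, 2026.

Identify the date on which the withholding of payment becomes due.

Mar 16, 2026

The last day of the remediation period: 22 calendar days after Jan 25, 2026 is Feb 16, 2026.
The date on which the withholding of payment becomes due: 28 calendar days after Feb 16, 2026 is Mar 16, 2026.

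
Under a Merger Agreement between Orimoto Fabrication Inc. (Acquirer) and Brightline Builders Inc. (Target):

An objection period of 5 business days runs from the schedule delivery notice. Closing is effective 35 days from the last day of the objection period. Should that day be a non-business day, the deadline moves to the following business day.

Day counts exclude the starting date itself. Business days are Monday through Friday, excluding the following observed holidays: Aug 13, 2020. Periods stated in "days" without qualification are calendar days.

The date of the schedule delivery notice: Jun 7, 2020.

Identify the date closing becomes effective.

The last day of the objection period: 5 business days after Sunday, Jun 7, 2020, skipping weekends — Jun 8, Jun 9, Jun 10, Jun 11, Jun 12 — lands on Friday, Jun 12, 2020.
Adding 35 calendar days to Jun 12, 2020 gives Jul 17, 2020, which is the date closing becomes effective. Jul 17, 2020 is a Friday and is not a listed holiday, so no roll-forward applies.

Jul 17, 2020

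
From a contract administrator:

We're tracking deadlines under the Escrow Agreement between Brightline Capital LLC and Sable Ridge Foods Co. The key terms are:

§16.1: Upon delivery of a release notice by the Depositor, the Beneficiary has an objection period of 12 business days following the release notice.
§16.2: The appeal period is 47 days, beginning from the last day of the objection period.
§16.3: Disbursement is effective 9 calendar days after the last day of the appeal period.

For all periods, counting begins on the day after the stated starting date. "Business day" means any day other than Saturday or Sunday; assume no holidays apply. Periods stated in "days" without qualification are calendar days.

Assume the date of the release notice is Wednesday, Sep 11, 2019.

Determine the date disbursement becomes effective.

The last day of the objection period: 12 business days after Wednesday, Sep 11, 2019, skipping weekends — Sep 12, Sep 13, Sep 16, Sep 17, …, Sep 25, Sep 26, Sep 27 — lands on Friday, Sep 27, 2019.
Adding 47 calendar days to Sep 27, 2019 gives Nov 13, 2019, which is the last day of the appeal period.
The date disbursement becomes effective: Nov 13, 2019 + 9 days = Nov 22, 2019.

Nov 22, 2019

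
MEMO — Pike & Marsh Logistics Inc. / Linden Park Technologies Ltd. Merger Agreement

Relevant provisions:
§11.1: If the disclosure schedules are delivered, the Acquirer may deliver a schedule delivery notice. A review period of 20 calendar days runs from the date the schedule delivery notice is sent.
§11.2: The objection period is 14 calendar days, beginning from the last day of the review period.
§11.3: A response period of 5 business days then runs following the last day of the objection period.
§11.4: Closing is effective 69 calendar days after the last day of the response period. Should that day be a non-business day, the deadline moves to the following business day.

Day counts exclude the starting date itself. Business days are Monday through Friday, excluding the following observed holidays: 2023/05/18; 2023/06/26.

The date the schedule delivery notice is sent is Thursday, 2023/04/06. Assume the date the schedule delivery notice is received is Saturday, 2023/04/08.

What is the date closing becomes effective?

The last day of the review period: 2023/04/06 + 20 days = 2023/04/26.
Adding 14 calendar days to 2023/04/26 gives 2023/05/10, which is the last day of the objection period.
From Wednesday, 2023/05/10, 5 business days (May 11, May 12, May 15, May 16, May 17, skipping weekends) brings us to Wednesday, 2023/05/17, which is the last day of the response period.
Adding 69 calendar days to 2023/05/17 gives 2023/07/25, which is the date closing becomes effective. 2023/07/25 is a Tuesday and is not a listed holiday, so no roll-forward applies.

2023/07/25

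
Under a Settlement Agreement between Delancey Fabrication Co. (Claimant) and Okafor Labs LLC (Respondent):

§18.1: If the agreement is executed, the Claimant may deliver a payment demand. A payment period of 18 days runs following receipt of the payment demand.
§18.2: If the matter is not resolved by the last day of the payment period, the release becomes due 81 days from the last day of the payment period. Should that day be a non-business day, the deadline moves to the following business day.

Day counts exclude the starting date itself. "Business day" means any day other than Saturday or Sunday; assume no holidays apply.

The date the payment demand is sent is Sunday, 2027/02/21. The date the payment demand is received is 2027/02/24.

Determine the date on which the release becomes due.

2027/06/03

The last day of the payment period: 2027/02/24 + 18 days = 2027/03/14.
Adding 81 calendar days to 2027/03/14 gives 2027/06/03, which is the date on which the release becomes due. 2027/06/03 is a Thursday, so no roll-forward applies.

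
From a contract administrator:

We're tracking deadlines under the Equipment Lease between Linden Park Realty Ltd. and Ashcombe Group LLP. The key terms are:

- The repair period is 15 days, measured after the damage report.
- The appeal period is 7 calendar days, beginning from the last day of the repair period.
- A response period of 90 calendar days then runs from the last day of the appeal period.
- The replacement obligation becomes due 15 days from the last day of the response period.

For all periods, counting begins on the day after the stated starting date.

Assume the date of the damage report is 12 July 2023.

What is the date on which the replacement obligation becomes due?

The last day of the repair period: 12 July 2023 + 15 days = 27 July 2023.
The last day of the appeal period: 27 July 2023 + 7 days = 3 August 2023.
Adding 90 calendar days to 3 August 2023 gives 1 November 2023, which is the last day of the response period.
The date on which the replacement obligation becomes due: 15 calendar days after 1 November 2023 is 16 November 2023.

16 November 2023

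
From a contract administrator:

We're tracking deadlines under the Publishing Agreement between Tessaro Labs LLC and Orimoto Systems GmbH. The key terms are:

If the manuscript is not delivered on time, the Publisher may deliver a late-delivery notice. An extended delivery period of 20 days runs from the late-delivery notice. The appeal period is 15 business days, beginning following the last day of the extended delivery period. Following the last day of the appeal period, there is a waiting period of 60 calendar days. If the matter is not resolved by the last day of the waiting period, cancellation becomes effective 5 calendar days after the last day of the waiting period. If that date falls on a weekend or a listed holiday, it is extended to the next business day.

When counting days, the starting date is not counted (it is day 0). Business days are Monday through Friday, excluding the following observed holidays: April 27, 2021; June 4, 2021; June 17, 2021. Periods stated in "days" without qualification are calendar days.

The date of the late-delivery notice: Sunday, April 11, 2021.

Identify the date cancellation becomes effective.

July 26, 2021

The last day of the extended delivery period: 20 calendar days after April 11, 2021 is May 1, 2021.
The last day of the appeal period: 15 business days after Saturday, May 1, 2021, skipping weekends — May 3, May 4, May 5, May 6, …, May 19, May 20, May 21 — lands on Friday, May 21, 2021.
The last day of the waiting period: May 21, 2021 + 60 days = July 20, 2021.
Adding 5 calendar days to July 20, 2021 gives July 25, 2021, which is the date cancellation becomes effective. That falls on a Sunday, so it rolls to the next business day, Monday, July 26, 2021.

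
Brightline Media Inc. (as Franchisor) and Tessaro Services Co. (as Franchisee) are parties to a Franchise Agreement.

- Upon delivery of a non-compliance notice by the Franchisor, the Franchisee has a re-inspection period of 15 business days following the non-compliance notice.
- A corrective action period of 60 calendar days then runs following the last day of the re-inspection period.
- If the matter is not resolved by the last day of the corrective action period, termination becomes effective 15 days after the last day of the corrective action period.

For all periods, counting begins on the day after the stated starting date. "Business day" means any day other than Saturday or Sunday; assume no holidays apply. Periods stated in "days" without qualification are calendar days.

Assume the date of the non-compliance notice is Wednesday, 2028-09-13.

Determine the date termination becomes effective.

From Wednesday, 2028-09-13, 15 business days (Sep 14, Sep 15, Sep 18, Sep 19, …, Oct 2, Oct 3, Oct 4, skipping weekends) brings us to Wednesday, 2028-10-04, which is the last day of the re-inspection period.
Adding 60 calendar days to 2028-10-04 gives 2028-12-03, which is the last day of the corrective action period.
The date termination becomes effective: 2028-12-03 + 15 days = 2028-12-18.

2028-12-18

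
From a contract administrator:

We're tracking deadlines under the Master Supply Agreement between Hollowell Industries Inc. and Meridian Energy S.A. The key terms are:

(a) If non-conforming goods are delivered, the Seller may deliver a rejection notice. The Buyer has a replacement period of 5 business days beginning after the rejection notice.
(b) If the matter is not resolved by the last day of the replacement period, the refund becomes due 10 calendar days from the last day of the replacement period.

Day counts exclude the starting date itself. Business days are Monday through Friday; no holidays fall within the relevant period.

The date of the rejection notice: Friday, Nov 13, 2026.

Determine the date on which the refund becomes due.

Nov 30, 2026

The last day of the replacement period: 5 business days after Friday, Nov 13, 2026, skipping weekends — Nov 16, Nov 17, Nov 18, Nov 19, Nov 20 — lands on Friday, Nov 20, 2026.
Adding 10 calendar days to Nov 20, 2026 gives Nov 30, 2026, which is the date on which the refund becomes due.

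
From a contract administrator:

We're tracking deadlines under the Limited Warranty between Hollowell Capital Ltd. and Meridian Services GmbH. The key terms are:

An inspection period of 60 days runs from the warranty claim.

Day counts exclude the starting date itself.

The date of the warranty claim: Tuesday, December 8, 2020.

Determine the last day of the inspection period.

February 6, 2021

The last day of the inspection period: 60 calendar days after December 8, 2020 is February 6, 2021.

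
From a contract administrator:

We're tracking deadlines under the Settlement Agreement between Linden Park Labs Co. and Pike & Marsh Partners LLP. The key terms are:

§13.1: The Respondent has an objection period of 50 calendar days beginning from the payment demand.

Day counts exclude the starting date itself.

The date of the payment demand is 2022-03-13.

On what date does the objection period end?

2022-05-02

The last day of the objection period: 2022-03-13 + 50 days = 2022-05-02.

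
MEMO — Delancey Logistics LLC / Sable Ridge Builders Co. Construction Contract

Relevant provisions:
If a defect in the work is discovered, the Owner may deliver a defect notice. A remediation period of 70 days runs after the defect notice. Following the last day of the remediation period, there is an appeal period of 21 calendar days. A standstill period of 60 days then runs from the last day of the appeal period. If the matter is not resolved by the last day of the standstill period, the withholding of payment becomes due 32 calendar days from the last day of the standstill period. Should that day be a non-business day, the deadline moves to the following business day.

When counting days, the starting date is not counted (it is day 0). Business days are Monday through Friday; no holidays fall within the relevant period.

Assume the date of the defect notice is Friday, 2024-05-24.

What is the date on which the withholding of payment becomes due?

The last day of the remediation period: 70 calendar days after 2024-05-24 is 2024-08-02.
Adding 21 calendar days to 2024-08-02 gives 2024-08-23, which is the last day of the appeal period.
The last day of the standstill period: 60 calendar days after 2024-08-23 is 2024-10-22.
The date on which the withholding of payment becomes due: 32 calendar days after 2024-10-22 is 2024-11-23. That falls on a Saturday, so it rolls to the next business day, Monday, 2024-11-25.

2024-11-25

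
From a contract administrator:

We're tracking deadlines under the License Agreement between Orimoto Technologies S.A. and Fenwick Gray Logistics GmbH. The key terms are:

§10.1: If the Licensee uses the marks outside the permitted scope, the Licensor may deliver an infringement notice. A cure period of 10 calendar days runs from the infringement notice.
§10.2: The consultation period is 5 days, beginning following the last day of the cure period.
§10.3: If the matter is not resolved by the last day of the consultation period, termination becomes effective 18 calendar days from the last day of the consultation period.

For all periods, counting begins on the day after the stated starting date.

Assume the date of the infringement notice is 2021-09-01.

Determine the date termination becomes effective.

2021-10-04

Adding 10 calendar days to 2021-09-01 gives 2021-09-11, which is the last day of the cure period.
Adding 5 calendar days to 2021-09-11 gives 2021-09-16, which is the last day of the consultation period.
The date termination becomes effective: 2021-09-16 + 18 days = 2021-10-04.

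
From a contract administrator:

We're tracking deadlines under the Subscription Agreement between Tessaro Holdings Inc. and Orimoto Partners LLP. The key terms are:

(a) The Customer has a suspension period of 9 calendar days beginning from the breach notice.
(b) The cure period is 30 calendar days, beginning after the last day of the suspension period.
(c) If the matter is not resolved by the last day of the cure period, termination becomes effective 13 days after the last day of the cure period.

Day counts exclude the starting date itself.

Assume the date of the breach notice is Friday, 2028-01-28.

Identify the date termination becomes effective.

2028-03-20

The last day of the suspension period: 2028-01-28 + 9 days = 2028-02-06.
The last day of the cure period: 30 calendar days after 2028-02-06 is 2028-03-07.
The date termination becomes effective: 2028-03-07 + 13 days = 2028-03-20.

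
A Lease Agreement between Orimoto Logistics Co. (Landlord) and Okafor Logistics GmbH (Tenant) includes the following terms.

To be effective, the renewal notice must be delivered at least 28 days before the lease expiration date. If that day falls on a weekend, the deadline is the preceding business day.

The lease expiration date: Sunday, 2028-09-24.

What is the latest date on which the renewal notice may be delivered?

2028-09-24 minus 28 days is 2028-08-27. That is a Sunday, so the deadline moves back to Friday, 2028-08-25.

2028-08-25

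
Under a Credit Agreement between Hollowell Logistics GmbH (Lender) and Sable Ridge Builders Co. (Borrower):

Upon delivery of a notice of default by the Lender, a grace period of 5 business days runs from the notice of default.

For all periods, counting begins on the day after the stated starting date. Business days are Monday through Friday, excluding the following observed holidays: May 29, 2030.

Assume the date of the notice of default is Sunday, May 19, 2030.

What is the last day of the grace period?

May 24, 2030

The last day of the grace period: counting 5 business days from Sunday, May 19, 2030 (May 20, May 21, May 22, May 23, May 24, skipping weekends) reaches Friday, May 24, 2030.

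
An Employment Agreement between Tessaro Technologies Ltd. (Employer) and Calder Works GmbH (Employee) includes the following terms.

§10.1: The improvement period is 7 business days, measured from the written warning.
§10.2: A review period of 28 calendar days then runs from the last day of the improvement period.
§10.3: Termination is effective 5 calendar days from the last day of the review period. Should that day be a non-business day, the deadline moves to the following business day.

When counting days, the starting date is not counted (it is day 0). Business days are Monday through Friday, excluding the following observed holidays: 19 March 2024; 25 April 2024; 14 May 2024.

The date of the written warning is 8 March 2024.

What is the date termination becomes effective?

22 April 2024

The last day of the improvement period: 7 business days after Friday, 8 March 2024, skipping weekends and the listed holiday on Mar 19 — Mar 11, Mar 12, Mar 13, Mar 14, Mar 15, Mar 18, Mar 20 — lands on Wednesday, 20 March 2024.
The last day of the review period: 28 calendar days after 20 March 2024 is 17 April 2024.
Adding 5 calendar days to 17 April 2024 gives 22 April 2024, which is the date termination becomes effective. 22 April 2024 is a Monday and is not a listed holiday, so no roll-forward applies.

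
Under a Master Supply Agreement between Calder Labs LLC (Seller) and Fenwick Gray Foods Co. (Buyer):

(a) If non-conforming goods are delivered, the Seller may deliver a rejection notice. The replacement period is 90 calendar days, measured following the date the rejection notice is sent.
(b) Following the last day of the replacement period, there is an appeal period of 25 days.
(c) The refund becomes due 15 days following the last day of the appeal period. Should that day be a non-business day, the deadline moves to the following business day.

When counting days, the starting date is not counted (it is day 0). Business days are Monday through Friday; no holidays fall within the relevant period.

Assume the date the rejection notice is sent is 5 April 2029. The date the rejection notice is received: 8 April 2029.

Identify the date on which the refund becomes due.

The last day of the replacement period: 90 calendar days after 5 April 2029 is 4 July 2029.
The last day of the appeal period: 4 July 2029 + 25 days = 29 July 2029.
The date on which the refund becomes due: 29 July 2029 + 15 days = 13 August 2029. 13 August 2029 is a Monday, so no roll-forward applies.

13 August 2029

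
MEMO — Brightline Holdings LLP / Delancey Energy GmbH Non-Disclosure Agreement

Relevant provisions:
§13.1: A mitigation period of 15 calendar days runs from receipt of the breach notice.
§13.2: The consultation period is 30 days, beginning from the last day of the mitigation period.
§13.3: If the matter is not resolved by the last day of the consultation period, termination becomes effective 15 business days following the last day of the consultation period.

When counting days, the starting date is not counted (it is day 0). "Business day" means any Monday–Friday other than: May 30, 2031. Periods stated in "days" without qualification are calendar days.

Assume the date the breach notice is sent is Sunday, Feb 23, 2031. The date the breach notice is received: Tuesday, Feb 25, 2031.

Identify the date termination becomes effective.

May 2, 2031

The last day of the mitigation period: Feb 25, 2031 + 15 days = Mar 12, 2031.
The last day of the consultation period: 30 calendar days after Mar 12, 2031 is Apr 11, 2031.
The date termination becomes effective: counting 15 business days from Friday, Apr 11, 2031 (Apr 14, Apr 15, Apr 16, Apr 17, …, Apr 30, May 1, May 2, skipping weekends) reaches Friday, May 2, 2031.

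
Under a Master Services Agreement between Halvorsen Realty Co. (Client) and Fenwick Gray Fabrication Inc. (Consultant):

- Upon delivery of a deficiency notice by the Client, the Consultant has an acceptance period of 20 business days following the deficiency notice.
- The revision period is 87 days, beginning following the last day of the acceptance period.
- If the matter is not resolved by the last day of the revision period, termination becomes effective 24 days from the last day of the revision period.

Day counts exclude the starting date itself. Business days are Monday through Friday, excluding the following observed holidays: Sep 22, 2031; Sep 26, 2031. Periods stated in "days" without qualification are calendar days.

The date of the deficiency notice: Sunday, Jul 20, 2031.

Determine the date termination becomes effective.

The last day of the acceptance period: counting 20 business days from Sunday, Jul 20, 2031 (Jul 21, Jul 22, Jul 23, Jul 24, …, Aug 13, Aug 14, Aug 15, skipping weekends) reaches Friday, Aug 15, 2031.
The last day of the revision period: 87 calendar days after Aug 15, 2031 is Nov 10, 2031.
Adding 24 calendar days to Nov 10, 2031 gives Dec 4, 2031, which is the date termination becomes effective.

Dec 4, 2031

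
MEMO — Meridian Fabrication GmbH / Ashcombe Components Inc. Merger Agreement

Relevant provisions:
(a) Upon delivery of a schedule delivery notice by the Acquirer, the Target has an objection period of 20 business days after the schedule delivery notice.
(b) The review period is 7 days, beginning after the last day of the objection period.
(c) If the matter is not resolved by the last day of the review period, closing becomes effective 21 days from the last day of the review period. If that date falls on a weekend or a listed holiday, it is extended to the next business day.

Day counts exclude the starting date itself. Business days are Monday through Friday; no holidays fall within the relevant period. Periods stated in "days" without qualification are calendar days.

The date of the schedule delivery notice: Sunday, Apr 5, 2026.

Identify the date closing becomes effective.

May 29, 2026

From Sunday, Apr 5, 2026, 20 business days (Apr 6, Apr 7, Apr 8, Apr 9, …, Apr 29, Apr 30, May 1, skipping weekends) brings us to Friday, May 1, 2026, which is the last day of the objection period.
The last day of the review period: May 1, 2026 + 7 days = May 8, 2026.
The date closing becomes effective: May 8, 2026 + 21 days = May 29, 2026. May 29, 2026 is a Friday, so no roll-forward applies.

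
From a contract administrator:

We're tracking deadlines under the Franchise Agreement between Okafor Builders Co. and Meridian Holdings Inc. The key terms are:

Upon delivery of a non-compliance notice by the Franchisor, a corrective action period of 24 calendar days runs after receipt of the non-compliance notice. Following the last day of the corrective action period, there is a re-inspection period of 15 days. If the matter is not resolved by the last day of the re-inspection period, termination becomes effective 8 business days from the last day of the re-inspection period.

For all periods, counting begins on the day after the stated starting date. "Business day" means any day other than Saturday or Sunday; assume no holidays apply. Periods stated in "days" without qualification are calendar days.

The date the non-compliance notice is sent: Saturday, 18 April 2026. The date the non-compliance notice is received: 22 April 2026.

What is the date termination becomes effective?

The last day of the corrective action period: 24 calendar days after 22 April 2026 is 16 May 2026.
The last day of the re-inspection period: 16 May 2026 + 15 days = 31 May 2026.
The date termination becomes effective: counting 8 business days from Sunday, 31 May 2026 (Jun 1, Jun 2, Jun 3, Jun 4, Jun 5, Jun 8, Jun 9, Jun 10, skipping weekends) reaches Wednesday, 10 June 2026.

10 June 2026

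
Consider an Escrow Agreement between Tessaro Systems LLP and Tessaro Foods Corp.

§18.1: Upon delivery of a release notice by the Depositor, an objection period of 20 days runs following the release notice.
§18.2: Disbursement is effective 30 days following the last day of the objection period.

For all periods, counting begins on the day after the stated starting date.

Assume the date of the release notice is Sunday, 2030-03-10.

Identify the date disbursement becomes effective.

The last day of the objection period: 20 calendar days after 2030-03-10 is 2030-03-30.
The date disbursement becomes effective: 30 calendar days after 2030-03-30 is 2030-04-29.

2030-04-29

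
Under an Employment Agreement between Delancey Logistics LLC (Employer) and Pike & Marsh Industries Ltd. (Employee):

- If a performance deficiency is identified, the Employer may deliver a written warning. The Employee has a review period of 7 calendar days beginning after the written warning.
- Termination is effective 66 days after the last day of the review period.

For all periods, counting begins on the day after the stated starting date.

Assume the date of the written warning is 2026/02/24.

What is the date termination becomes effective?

The last day of the review period: 2026/02/24 + 7 days = 2026/03/03.
The date termination becomes effective: 66 calendar days after 2026/03/03 is 2026/05/08.

2026/05/08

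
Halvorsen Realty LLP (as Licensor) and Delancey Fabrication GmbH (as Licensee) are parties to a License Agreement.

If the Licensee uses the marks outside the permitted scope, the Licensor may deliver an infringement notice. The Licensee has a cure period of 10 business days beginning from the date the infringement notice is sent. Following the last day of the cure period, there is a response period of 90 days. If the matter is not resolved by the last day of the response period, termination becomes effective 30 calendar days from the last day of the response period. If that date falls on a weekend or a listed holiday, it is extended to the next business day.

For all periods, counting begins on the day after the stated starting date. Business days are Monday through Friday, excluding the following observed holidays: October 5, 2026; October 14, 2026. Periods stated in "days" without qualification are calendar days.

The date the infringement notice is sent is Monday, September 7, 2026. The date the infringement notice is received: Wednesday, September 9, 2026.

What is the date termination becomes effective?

The last day of the cure period: 10 business days after Monday, September 7, 2026, skipping weekends — Sep 8, Sep 9, Sep 10, Sep 11, Sep 14, Sep 15, Sep 16, Sep 17, Sep 18, Sep 21 — lands on Monday, September 21, 2026.
The last day of the response period: September 21, 2026 + 90 days = December 20, 2026.
The date termination becomes effective: December 20, 2026 + 30 days = January 19, 2027. January 19, 2027 is a Tuesday and is not a listed holiday, so no roll-forward applies.

January 19, 2027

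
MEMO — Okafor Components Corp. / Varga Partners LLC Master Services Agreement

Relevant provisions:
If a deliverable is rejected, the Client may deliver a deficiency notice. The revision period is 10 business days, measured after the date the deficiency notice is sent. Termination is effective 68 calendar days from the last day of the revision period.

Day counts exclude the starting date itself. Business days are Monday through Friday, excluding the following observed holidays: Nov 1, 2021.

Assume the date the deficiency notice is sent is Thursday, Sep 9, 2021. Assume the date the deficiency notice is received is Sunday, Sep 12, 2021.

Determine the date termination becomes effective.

The last day of the revision period: counting 10 business days from Thursday, Sep 9, 2021 (Sep 10, Sep 13, Sep 14, Sep 15, Sep 16, Sep 17, Sep 20, Sep 21, Sep 22, Sep 23, skipping weekends) reaches Thursday, Sep 23, 2021.
Adding 68 calendar days to Sep 23, 2021 gives Nov 30, 2021, which is the date termination becomes effective.

Nov 30, 2021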